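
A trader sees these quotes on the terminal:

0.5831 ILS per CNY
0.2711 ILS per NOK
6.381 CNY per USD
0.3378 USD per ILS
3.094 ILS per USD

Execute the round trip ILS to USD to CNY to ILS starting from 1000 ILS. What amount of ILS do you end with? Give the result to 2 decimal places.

1256.87

1000 ILS × 0.3378 = 337.8 USD
337.8 USD × 6.381 = 2155.5018 CNY
2155.5018 CNY × 0.5831 = 1256.87309958 ILS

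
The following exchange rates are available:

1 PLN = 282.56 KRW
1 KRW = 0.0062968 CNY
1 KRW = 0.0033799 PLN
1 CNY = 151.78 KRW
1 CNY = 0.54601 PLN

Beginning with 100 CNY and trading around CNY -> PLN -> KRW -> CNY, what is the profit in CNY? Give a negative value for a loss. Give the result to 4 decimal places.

-2.8526

100 CNY × 0.54601 = 54.601 PLN
54.601 PLN × 282.56 = 15428.05856 KRW
15428.05856 KRW × 0.0062968 = 97.147399140608 CNY
Net change: 97.147399140608 − 100 = -2.852600859392 CNY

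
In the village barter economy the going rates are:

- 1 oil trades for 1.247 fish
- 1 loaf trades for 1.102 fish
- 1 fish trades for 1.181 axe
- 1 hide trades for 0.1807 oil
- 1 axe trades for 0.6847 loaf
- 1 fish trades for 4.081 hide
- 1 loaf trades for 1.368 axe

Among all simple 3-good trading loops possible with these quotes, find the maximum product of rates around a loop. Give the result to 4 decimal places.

0.9196

oil→fish→hide→oil: 1.247 × 4.081 × 0.1807 = 0.91958
loaf→fish→axe→loaf: 1.102 × 1.181 × 0.6847 = 0.89111
Maximum is oil→fish→hide→oil at 0.9196; no arbitrage — every cycle loses value.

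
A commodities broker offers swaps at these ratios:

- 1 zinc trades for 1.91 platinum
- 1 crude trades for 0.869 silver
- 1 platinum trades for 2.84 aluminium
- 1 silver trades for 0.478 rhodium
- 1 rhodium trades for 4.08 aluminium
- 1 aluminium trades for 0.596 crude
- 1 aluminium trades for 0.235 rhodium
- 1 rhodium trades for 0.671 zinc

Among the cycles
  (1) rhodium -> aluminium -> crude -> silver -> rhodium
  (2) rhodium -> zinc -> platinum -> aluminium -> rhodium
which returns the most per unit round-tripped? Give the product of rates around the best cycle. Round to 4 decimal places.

1.0101

(1) 4.08 × 0.596 × 0.869 × 0.478 = 1.01008
(2) 0.671 × 1.91 × 2.84 × 0.235 = 0.85535
Highest is cycle (1) at 1.0101 (>1, arbitrage).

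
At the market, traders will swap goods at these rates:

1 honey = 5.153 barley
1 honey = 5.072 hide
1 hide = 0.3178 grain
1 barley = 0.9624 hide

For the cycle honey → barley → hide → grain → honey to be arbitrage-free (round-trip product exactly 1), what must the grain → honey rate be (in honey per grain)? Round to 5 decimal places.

Known legs of the cycle: 5.153 × 0.9624 × 0.3178 = 1.57604876016
For no arbitrage the full-cycle product must be 1, so the missing rate is 1 / 1.57604876016 ≈ 0.6344981.

0.63450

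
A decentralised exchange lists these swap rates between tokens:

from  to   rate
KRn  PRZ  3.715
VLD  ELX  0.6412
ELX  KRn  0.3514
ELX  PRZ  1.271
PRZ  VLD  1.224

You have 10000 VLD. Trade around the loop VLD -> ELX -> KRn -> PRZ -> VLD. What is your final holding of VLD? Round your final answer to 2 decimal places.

10000 VLD × 0.6412 = 6412 ELX
6412 ELX × 0.3514 = 2253.1768 KRn
2253.1768 KRn × 3.715 = 8370.551812 PRZ
8370.551812 PRZ × 1.224 = 10245.555417888 VLD

10245.56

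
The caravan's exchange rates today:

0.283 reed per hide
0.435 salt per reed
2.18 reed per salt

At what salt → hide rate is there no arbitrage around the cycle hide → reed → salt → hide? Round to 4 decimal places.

Known legs of the cycle: 0.283 × 0.435 = 0.123105
For no arbitrage the full-cycle product must be 1, so the missing rate is 1 / 0.123105 ≈ 8.123147.

8.1231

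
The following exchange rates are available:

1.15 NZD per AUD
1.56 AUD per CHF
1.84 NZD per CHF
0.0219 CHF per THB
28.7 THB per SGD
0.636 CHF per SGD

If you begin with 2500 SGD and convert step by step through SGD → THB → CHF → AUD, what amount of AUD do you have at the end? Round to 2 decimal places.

2451.27

2500 SGD × 28.7 = 71750 THB
71750 THB × 0.0219 = 1571.325 CHF
1571.325 CHF × 1.56 = 2451.267 AUD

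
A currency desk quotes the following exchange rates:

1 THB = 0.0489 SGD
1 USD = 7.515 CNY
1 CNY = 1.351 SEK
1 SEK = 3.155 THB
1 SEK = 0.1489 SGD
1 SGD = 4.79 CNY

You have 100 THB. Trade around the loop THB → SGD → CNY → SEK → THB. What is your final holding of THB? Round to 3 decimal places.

99.839

100 THB × 0.0489 = 4.89 SGD
4.89 SGD × 4.79 = 23.4231 CNY
23.4231 CNY × 1.351 = 31.6446081 SEK
31.6446081 SEK × 3.155 = 99.8387385555 THB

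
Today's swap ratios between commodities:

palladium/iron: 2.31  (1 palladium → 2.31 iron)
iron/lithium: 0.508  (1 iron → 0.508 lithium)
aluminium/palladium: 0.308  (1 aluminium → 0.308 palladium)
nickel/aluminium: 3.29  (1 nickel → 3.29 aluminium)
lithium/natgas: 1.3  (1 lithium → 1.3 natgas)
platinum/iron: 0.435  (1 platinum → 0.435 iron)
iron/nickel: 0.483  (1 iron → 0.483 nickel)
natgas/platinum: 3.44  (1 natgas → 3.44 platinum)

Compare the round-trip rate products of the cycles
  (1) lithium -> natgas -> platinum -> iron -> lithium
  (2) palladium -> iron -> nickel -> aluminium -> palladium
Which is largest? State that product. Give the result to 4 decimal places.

1.1306

(1) 1.3 × 3.44 × 0.435 × 0.508 = 0.98822
(2) 2.31 × 0.483 × 3.29 × 0.308 = 1.13059
Highest is cycle (2) at 1.1306 (>1, arbitrage).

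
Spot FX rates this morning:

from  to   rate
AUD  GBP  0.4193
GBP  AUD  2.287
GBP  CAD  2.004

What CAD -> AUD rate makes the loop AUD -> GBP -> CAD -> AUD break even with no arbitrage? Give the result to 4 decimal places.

1.1901

Known legs of the cycle: 0.4193 × 2.004 = 0.8402772
For no arbitrage the full-cycle product must be 1, so the missing rate is 1 / 0.8402772 ≈ 1.190083.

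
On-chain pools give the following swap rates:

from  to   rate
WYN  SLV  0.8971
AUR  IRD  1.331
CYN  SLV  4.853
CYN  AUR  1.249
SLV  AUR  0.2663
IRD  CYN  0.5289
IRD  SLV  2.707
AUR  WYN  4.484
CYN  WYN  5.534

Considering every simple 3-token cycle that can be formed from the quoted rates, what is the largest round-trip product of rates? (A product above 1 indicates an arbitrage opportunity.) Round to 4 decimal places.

1.0712

WYN→SLV→AUR→WYN: 0.8971 × 0.2663 × 4.484 = 1.07122
AUR→IRD→SLV→AUR: 1.331 × 2.707 × 0.2663 = 0.95948
CYN→AUR→IRD→CYN: 1.249 × 1.331 × 0.5289 = 0.87925
Maximum is WYN→SLV→AUR→WYN at 1.0712; arbitrage exists.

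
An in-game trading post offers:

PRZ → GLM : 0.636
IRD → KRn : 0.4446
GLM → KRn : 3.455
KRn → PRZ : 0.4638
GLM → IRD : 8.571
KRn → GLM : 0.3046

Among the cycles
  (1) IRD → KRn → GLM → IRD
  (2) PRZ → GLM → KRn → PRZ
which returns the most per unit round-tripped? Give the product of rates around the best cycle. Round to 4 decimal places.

1.1607

(1) 0.4446 × 0.3046 × 8.571 = 1.16073
(2) 0.636 × 3.455 × 0.4638 = 1.01914
Highest is cycle (1) at 1.1607 (>1, arbitrage).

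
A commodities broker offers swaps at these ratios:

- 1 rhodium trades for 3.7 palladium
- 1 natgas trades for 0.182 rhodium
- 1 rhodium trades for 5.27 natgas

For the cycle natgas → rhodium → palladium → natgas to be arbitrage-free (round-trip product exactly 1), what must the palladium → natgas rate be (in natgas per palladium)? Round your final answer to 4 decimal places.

1.4850

Known legs of the cycle: 0.182 × 3.7 = 0.6734
For no arbitrage the full-cycle product must be 1, so the missing rate is 1 / 0.6734 ≈ 1.485001.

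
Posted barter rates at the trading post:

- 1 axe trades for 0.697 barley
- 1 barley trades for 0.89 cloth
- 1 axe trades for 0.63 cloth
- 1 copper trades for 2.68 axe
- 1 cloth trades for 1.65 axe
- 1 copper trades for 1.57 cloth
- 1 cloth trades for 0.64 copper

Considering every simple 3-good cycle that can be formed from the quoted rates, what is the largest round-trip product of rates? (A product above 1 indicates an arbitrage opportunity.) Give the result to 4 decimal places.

cloth→copper→axe→cloth: 0.64 × 2.68 × 0.63 = 1.08058
cloth→axe→barley→cloth: 1.65 × 0.697 × 0.89 = 1.02354
Maximum is cloth→copper→axe→cloth at 1.0806; arbitrage exists.

1.0806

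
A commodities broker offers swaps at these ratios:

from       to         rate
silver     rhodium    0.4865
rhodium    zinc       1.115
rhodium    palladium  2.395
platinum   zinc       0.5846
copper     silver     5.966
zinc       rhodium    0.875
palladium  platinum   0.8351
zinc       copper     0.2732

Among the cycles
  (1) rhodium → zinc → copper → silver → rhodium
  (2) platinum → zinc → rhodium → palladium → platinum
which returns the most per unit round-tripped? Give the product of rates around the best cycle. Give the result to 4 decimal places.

(1) 1.115 × 0.2732 × 5.966 × 0.4865 = 0.88414
(2) 0.5846 × 0.875 × 2.395 × 0.8351 = 1.02308
Highest is cycle (2) at 1.0231 (>1, arbitrage).

1.0231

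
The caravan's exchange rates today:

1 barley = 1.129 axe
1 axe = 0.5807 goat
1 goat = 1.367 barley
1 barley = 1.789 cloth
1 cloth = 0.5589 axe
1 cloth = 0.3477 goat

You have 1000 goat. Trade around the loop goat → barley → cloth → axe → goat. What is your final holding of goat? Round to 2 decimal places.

1000 goat × 1.367 = 1367 barley
1367 barley × 1.789 = 2445.563 cloth
2445.563 cloth × 0.5589 = 1366.8251607 axe
1366.8251607 axe × 0.5807 = 793.71537081849 goat

793.72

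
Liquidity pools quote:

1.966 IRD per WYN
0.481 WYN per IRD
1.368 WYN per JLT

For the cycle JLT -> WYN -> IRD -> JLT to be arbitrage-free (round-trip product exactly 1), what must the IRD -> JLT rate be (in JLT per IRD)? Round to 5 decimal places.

Known legs of the cycle: 1.368 × 1.966 = 2.689488
For no arbitrage the full-cycle product must be 1, so the missing rate is 1 / 2.689488 ≈ 0.3718180.

0.37182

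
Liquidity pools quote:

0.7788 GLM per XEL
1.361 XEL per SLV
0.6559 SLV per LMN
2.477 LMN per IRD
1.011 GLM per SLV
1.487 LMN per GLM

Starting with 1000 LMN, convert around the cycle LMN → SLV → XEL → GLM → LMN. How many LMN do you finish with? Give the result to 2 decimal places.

1033.79

1000 LMN × 0.6559 = 655.9 SLV
655.9 SLV × 1.361 = 892.6799 XEL
892.6799 XEL × 0.7788 = 695.21910612 GLM
695.21910612 GLM × 1.487 = 1033.79081080044 LMN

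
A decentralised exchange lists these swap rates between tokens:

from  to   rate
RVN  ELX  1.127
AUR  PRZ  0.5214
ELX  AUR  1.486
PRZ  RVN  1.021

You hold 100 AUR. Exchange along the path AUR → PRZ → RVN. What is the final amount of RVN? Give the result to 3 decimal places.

53.235

100 AUR × 0.5214 = 52.14 PRZ
52.14 PRZ × 1.021 = 53.23494 RVN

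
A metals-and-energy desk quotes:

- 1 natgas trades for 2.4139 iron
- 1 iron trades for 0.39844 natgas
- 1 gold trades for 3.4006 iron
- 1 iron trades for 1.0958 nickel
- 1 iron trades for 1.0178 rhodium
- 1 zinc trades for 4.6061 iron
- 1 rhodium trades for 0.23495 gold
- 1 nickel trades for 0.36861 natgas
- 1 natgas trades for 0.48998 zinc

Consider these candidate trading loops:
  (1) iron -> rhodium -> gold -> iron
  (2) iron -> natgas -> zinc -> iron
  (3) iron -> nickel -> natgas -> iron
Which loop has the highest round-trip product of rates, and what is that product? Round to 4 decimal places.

0.9750

(1) 1.0178 × 0.23495 × 3.4006 = 0.81319
(2) 0.39844 × 0.48998 × 4.6061 = 0.89924
(3) 1.0958 × 0.36861 × 2.4139 = 0.97503
Highest is cycle (3) at 0.9750 (≤1, no arbitrage).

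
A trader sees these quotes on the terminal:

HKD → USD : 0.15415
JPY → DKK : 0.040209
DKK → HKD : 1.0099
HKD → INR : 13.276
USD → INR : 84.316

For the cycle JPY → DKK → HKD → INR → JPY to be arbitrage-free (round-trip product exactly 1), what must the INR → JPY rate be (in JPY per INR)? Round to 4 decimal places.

1.8549

Known legs of the cycle: 0.040209 × 1.0099 × 13.276 = 0.5390994493716
For no arbitrage the full-cycle product must be 1, so the missing rate is 1 / 0.5390994493716 ≈ 1.854945.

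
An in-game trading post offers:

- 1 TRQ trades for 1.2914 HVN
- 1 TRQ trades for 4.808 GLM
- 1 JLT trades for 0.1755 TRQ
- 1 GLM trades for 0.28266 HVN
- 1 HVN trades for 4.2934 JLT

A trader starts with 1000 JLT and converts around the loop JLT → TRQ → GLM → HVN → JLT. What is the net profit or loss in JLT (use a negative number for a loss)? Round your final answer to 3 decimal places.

24.017

1000 JLT × 0.1755 = 175.5 TRQ
175.5 TRQ × 4.808 = 843.804 GLM
843.804 GLM × 0.28266 = 238.50963864 HVN
238.50963864 HVN × 4.2934 = 1024.017282536976 JLT
Net change: 1024.017282536976 − 1000 = 24.017282536976 JLT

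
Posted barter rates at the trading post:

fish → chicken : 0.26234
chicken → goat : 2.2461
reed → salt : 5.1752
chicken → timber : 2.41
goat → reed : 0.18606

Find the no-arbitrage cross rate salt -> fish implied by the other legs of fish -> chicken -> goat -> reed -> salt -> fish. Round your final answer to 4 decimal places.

1.7625

Known legs of the cycle: 0.26234 × 2.2461 × 0.18606 × 5.1752 = 0.567379652289192288
For no arbitrage the full-cycle product must be 1, so the missing rate is 1 / 0.567379652289192288 ≈ 1.762488.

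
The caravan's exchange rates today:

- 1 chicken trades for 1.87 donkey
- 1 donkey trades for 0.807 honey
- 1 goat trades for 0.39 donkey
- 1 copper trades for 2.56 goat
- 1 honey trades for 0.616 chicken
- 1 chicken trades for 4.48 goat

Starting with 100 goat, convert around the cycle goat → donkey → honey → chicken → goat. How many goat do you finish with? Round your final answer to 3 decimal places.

86.855

100 goat × 0.39 = 39 donkey
39 donkey × 0.807 = 31.473 honey
31.473 honey × 0.616 = 19.387368 chicken
19.387368 chicken × 4.48 = 86.85540864 goat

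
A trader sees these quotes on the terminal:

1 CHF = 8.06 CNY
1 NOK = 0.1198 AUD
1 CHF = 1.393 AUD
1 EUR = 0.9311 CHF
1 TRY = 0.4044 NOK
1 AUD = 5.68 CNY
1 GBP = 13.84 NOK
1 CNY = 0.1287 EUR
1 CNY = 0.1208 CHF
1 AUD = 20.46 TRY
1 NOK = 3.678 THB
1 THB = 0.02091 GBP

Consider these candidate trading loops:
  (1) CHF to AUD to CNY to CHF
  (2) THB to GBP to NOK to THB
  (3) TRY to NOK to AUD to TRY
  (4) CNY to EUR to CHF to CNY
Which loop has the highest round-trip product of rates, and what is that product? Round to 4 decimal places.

(1) 1.393 × 5.68 × 0.1208 = 0.95580
(2) 0.02091 × 13.84 × 3.678 = 1.06439
(3) 0.4044 × 0.1198 × 20.46 = 0.99123
(4) 0.1287 × 0.9311 × 8.06 = 0.96585
Highest is cycle (2) at 1.0644 (>1, arbitrage).

1.0644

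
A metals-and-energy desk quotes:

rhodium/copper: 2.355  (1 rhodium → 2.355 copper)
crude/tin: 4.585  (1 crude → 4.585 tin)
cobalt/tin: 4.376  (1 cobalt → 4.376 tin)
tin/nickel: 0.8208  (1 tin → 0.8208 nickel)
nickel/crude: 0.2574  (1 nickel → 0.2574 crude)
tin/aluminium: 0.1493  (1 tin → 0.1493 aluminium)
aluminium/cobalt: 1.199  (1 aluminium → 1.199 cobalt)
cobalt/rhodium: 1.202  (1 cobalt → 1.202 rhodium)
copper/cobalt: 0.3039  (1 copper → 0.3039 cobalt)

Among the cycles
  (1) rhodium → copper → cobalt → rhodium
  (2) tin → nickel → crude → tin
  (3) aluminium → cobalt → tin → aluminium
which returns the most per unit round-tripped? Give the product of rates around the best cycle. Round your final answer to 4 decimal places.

0.9687

(1) 2.355 × 0.3039 × 1.202 = 0.86025
(2) 0.8208 × 0.2574 × 4.585 = 0.96869
(3) 1.199 × 4.376 × 0.1493 = 0.78335
Highest is cycle (2) at 0.9687 (≤1, no arbitrage).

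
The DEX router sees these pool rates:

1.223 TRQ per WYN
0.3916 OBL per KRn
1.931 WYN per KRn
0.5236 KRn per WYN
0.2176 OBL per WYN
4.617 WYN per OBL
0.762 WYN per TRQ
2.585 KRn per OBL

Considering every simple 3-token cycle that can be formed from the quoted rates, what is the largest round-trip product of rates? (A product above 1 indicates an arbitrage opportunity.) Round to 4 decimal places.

1.0862

KRn→WYN→OBL→KRn: 1.931 × 0.2176 × 2.585 = 1.08618
KRn→OBL→WYN→KRn: 0.3916 × 4.617 × 0.5236 = 0.94668
Maximum is KRn→WYN→OBL→KRn at 1.0862; arbitrage exists.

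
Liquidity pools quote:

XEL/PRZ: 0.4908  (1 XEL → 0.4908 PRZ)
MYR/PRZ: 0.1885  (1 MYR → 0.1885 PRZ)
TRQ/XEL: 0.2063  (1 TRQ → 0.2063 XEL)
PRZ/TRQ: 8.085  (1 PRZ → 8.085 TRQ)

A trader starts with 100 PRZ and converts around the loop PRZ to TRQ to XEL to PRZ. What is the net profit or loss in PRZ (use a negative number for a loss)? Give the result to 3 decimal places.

100 PRZ × 8.085 = 808.5 TRQ
808.5 TRQ × 0.2063 = 166.79355 XEL
166.79355 XEL × 0.4908 = 81.86227434 PRZ
Net change: 81.86227434 − 100 = -18.13772566 PRZ

-18.138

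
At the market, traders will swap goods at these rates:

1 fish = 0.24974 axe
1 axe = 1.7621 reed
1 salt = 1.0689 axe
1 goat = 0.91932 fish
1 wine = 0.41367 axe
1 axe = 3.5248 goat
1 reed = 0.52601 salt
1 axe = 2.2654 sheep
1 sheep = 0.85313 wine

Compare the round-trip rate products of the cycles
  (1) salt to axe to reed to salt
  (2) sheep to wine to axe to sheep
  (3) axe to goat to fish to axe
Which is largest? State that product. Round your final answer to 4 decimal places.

(1) 1.0689 × 1.7621 × 0.52601 = 0.99074
(2) 0.85313 × 0.41367 × 2.2654 = 0.79949
(3) 3.5248 × 0.91932 × 0.24974 = 0.80926
Highest is cycle (1) at 0.9907 (≤1, no arbitrage).

0.9907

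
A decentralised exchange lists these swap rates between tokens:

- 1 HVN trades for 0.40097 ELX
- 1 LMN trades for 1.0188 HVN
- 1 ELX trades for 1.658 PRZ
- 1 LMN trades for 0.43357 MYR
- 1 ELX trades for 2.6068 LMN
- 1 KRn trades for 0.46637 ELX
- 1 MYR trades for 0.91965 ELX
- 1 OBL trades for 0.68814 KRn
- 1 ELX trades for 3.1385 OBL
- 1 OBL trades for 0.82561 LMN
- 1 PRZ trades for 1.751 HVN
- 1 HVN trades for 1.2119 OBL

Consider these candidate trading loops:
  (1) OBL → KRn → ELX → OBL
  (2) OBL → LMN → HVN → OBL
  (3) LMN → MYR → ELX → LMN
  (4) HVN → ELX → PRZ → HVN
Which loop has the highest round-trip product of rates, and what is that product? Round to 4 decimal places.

1.1641

(1) 0.68814 × 0.46637 × 3.1385 = 1.00723
(2) 0.82561 × 1.0188 × 1.2119 = 1.01937
(3) 0.43357 × 0.91965 × 2.6068 = 1.03942
(4) 0.40097 × 1.658 × 1.751 = 1.16408
Highest is cycle (4) at 1.1641 (>1, arbitrage).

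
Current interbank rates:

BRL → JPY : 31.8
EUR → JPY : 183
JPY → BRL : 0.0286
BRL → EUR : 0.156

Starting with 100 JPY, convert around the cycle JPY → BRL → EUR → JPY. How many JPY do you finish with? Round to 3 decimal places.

100 JPY × 0.0286 = 2.86 BRL
2.86 BRL × 0.156 = 0.44616 EUR
0.44616 EUR × 183 = 81.64728 JPY

81.647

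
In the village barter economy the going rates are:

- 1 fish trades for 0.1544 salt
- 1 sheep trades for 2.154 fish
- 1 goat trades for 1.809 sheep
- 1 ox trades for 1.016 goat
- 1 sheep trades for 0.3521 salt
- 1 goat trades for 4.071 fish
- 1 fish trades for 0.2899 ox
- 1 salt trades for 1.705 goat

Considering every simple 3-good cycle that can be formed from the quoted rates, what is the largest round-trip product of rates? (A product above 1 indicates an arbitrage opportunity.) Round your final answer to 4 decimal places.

1.1991

goat→fish→ox→goat: 4.071 × 0.2899 × 1.016 = 1.19907
goat→sheep→salt→goat: 1.809 × 0.3521 × 1.705 = 1.08600
goat→fish→salt→goat: 4.071 × 0.1544 × 1.705 = 1.07170
Maximum is goat→fish→ox→goat at 1.1991; arbitrage exists.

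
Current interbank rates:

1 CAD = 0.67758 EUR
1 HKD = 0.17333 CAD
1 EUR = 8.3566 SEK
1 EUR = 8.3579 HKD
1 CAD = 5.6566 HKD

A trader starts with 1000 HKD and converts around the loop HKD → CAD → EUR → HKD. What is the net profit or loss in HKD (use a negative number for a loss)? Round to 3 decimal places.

1000 HKD × 0.17333 = 173.33 CAD
173.33 CAD × 0.67758 = 117.4449414 EUR
117.4449414 EUR × 8.3579 = 981.59307572706 HKD
Net change: 981.59307572706 − 1000 = -18.40692427294 HKD

-18.407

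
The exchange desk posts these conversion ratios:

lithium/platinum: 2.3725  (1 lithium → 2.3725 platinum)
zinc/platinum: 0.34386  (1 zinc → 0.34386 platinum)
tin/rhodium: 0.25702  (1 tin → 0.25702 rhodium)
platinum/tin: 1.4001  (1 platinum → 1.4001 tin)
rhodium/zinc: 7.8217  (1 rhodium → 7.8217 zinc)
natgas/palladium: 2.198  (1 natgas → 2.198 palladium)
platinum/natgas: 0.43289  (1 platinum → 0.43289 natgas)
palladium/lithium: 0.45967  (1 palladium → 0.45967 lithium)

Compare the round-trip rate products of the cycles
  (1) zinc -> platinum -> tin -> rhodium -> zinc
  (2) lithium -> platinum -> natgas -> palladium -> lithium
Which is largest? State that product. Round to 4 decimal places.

(1) 0.34386 × 1.4001 × 0.25702 × 7.8217 = 0.96785
(2) 2.3725 × 0.43289 × 2.198 × 0.45967 = 1.03767
Highest is cycle (2) at 1.0377 (>1, arbitrage).

1.0377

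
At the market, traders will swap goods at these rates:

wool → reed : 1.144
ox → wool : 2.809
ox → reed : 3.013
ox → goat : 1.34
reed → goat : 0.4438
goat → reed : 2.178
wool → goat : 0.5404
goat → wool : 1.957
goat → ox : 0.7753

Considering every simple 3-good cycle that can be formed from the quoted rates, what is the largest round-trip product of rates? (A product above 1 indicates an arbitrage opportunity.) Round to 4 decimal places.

ox→wool→goat→ox: 2.809 × 0.5404 × 0.7753 = 1.17689
ox→reed→goat→ox: 3.013 × 0.4438 × 0.7753 = 1.03671
goat→wool→reed→goat: 1.957 × 1.144 × 0.4438 = 0.99358
Maximum is ox→wool→goat→ox at 1.1769; arbitrage exists.

1.1769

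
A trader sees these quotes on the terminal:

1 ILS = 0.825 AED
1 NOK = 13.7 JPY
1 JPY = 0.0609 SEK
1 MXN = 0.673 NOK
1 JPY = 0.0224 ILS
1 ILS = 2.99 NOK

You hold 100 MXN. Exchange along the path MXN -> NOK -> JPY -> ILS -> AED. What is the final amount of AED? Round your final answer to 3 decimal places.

100 MXN × 0.673 = 67.3 NOK
67.3 NOK × 13.7 = 922.01 JPY
922.01 JPY × 0.0224 = 20.653024 ILS
20.653024 ILS × 0.825 = 17.0387448 AED

17.039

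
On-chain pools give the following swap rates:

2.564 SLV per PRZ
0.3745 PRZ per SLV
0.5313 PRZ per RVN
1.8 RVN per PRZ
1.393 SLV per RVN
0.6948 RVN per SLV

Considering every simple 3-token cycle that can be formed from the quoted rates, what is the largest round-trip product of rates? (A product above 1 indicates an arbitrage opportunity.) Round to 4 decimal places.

0.9465

RVN→PRZ→SLV→RVN: 0.5313 × 2.564 × 0.6948 = 0.94649
RVN→SLV→PRZ→RVN: 1.393 × 0.3745 × 1.8 = 0.93902
Maximum is RVN→PRZ→SLV→RVN at 0.9465; no arbitrage — every cycle loses value.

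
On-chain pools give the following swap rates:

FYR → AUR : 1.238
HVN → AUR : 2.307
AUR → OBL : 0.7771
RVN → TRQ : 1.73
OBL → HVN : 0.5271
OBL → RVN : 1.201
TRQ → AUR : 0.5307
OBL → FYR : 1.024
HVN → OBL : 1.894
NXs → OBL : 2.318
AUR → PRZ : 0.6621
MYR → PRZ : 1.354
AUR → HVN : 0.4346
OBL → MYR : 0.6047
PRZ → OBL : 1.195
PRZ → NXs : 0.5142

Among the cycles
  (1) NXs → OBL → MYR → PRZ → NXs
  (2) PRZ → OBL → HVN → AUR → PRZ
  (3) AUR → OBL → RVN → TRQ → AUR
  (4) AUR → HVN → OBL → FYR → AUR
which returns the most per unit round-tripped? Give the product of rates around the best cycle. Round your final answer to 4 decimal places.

1.0435

(1) 2.318 × 0.6047 × 1.354 × 0.5142 = 0.97590
(2) 1.195 × 0.5271 × 2.307 × 0.6621 = 0.96213
(3) 0.7771 × 1.201 × 1.73 × 0.5307 = 0.85687
(4) 0.4346 × 1.894 × 1.024 × 1.238 = 1.04349
Highest is cycle (4) at 1.0435 (>1, arbitrage).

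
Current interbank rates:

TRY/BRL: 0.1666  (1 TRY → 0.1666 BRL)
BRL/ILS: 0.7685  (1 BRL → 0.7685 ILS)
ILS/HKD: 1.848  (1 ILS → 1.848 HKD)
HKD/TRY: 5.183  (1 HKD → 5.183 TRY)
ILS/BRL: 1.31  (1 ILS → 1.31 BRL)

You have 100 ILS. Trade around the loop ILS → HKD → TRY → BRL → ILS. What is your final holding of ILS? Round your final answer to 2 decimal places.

122.63

100 ILS × 1.848 = 184.8 HKD
184.8 HKD × 5.183 = 957.8184 TRY
957.8184 TRY × 0.1666 = 159.57254544 BRL
159.57254544 BRL × 0.7685 = 122.63150117064 ILS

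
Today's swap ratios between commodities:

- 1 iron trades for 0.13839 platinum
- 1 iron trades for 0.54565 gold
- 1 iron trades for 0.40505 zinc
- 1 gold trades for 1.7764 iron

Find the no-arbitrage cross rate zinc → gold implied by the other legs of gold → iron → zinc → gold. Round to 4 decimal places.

1.3898

Known legs of the cycle: 1.7764 × 0.40505 = 0.71953082
For no arbitrage the full-cycle product must be 1, so the missing rate is 1 / 0.71953082 ≈ 1.389795.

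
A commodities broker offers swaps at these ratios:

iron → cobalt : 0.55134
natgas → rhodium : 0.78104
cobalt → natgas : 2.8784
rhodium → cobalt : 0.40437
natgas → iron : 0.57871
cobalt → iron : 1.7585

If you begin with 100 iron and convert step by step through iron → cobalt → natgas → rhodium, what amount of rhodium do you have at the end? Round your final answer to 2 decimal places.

123.95

100 iron × 0.55134 = 55.134 cobalt
55.134 cobalt × 2.8784 = 158.6977056 natgas
158.6977056 natgas × 0.78104 = 123.949255981824 rhodium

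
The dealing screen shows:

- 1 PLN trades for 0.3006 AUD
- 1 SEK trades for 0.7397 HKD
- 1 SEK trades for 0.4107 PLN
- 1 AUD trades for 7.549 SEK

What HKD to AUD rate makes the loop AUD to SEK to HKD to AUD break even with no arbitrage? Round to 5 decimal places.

0.17908

Known legs of the cycle: 7.549 × 0.7397 = 5.5839953
For no arbitrage the full-cycle product must be 1, so the missing rate is 1 / 5.5839953 ≈ 0.1790832.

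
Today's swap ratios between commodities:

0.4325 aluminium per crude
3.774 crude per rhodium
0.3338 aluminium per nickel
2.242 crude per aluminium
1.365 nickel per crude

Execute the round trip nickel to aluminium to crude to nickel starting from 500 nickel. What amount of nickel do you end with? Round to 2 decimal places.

510.77

500 nickel × 0.3338 = 166.9 aluminium
166.9 aluminium × 2.242 = 374.1898 crude
374.1898 crude × 1.365 = 510.769077 nickel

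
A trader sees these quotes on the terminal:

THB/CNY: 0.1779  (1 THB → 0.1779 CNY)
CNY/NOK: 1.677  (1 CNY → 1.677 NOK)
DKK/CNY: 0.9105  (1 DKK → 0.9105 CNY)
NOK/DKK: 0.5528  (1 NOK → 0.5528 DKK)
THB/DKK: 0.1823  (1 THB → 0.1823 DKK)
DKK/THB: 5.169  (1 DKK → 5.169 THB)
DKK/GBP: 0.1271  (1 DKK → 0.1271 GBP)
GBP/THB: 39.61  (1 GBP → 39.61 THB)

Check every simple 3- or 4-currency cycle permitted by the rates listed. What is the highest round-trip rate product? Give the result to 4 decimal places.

THB→DKK→GBP→THB: 0.1823 × 0.1271 × 39.61 = 0.91778
NOK→DKK→THB→CNY→NOK: 0.5528 × 5.169 × 0.1779 × 1.677 = 0.85248
NOK→DKK→CNY→NOK: 0.5528 × 0.9105 × 1.677 = 0.84408
Maximum is THB→DKK→GBP→THB at 0.9178; no arbitrage — every cycle loses value.

0.9178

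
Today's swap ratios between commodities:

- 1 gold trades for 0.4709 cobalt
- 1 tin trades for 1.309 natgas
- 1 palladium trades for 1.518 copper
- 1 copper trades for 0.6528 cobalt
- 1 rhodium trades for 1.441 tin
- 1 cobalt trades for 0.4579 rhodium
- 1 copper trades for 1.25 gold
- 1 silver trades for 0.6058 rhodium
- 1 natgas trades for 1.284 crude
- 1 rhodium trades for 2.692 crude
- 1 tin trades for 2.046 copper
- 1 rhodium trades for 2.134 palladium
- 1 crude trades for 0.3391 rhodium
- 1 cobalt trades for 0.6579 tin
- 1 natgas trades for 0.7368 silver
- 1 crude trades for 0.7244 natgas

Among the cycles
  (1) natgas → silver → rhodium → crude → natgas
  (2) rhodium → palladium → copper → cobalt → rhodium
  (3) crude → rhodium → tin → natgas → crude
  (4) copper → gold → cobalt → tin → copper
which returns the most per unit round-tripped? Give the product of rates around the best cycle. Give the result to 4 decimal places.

0.9683

(1) 0.7368 × 0.6058 × 2.692 × 0.7244 = 0.87043
(2) 2.134 × 1.518 × 0.6528 × 0.4579 = 0.96832
(3) 0.3391 × 1.441 × 1.309 × 1.284 = 0.82129
(4) 1.25 × 0.4709 × 0.6579 × 2.046 = 0.79233
Highest is cycle (2) at 0.9683 (≤1, no arbitrage).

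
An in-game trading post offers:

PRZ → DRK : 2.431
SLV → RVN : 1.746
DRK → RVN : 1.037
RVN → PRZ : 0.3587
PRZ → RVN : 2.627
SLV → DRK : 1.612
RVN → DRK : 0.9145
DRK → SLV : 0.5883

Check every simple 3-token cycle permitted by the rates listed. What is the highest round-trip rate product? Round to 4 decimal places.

0.9393

RVN→DRK→SLV→RVN: 0.9145 × 0.5883 × 1.746 = 0.93935
PRZ→DRK→RVN→PRZ: 2.431 × 1.037 × 0.3587 = 0.90426
Maximum is RVN→DRK→SLV→RVN at 0.9393; no arbitrage — every cycle loses value.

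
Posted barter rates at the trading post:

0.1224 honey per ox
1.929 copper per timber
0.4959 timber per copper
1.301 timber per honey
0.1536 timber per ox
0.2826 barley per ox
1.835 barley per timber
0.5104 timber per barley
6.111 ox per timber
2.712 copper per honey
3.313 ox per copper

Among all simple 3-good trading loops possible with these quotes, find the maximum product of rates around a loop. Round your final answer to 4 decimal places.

ox→honey→copper→ox: 0.1224 × 2.712 × 3.313 = 1.09975
ox→timber→copper→ox: 0.1536 × 1.929 × 3.313 = 0.98162
ox→honey→timber→ox: 0.1224 × 1.301 × 6.111 = 0.97313
ox→barley→timber→ox: 0.2826 × 0.5104 × 6.111 = 0.88144
Maximum is ox→honey→copper→ox at 1.0997; arbitrage exists.

1.0997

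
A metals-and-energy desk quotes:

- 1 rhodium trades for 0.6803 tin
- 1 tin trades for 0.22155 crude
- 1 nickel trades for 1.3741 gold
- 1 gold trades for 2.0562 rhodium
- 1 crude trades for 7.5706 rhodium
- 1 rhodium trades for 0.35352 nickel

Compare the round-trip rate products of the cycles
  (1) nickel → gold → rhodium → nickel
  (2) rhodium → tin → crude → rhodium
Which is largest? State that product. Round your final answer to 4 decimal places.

1.1410

(1) 1.3741 × 2.0562 × 0.35352 = 0.99884
(2) 0.6803 × 0.22155 × 7.5706 = 1.14104
Highest is cycle (2) at 1.1410 (>1, arbitrage).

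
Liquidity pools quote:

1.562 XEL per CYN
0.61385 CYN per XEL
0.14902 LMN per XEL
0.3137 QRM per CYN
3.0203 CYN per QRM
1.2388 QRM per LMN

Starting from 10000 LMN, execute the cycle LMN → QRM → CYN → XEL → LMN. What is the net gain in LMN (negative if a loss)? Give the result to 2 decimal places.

-1290.83

10000 LMN × 1.2388 = 12388 QRM
12388 QRM × 3.0203 = 37415.4764 CYN
37415.4764 CYN × 1.562 = 58442.9741368 XEL
58442.9741368 XEL × 0.14902 = 8709.172005865936 LMN
Net change: 8709.172005865936 − 10000 = -1290.827994134064 LMN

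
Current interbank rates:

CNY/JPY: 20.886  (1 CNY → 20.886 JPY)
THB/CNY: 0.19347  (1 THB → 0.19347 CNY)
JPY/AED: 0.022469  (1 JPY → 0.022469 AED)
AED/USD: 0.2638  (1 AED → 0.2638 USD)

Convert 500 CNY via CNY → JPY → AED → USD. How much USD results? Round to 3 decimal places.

61.899

500 CNY × 20.886 = 10443 JPY
10443 JPY × 0.022469 = 234.643767 AED
234.643767 AED × 0.2638 = 61.8990257346 USD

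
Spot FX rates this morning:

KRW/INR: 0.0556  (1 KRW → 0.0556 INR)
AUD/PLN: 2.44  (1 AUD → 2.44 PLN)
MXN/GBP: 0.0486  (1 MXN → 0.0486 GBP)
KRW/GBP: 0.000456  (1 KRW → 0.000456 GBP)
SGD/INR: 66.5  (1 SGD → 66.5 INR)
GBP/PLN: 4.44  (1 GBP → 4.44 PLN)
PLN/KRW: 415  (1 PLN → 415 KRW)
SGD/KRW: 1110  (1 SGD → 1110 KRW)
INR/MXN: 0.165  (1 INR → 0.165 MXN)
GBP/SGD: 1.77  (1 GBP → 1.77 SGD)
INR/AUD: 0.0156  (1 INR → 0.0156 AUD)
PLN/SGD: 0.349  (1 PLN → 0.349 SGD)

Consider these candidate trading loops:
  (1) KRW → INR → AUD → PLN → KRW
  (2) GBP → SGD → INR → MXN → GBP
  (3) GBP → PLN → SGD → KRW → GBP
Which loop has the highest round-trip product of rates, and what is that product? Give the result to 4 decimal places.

0.9439

(1) 0.0556 × 0.0156 × 2.44 × 415 = 0.87829
(2) 1.77 × 66.5 × 0.165 × 0.0486 = 0.94388
(3) 4.44 × 0.349 × 1110 × 0.000456 = 0.78433
Highest is cycle (2) at 0.9439 (≤1, no arbitrage).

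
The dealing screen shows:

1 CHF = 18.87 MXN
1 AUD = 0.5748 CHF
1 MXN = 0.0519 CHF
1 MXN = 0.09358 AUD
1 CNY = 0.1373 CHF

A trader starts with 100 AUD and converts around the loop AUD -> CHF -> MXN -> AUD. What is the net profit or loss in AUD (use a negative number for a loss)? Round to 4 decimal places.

100 AUD × 0.5748 = 57.48 CHF
57.48 CHF × 18.87 = 1084.6476 MXN
1084.6476 MXN × 0.09358 = 101.501322408 AUD
Net change: 101.501322408 − 100 = 1.501322408 AUD

1.5013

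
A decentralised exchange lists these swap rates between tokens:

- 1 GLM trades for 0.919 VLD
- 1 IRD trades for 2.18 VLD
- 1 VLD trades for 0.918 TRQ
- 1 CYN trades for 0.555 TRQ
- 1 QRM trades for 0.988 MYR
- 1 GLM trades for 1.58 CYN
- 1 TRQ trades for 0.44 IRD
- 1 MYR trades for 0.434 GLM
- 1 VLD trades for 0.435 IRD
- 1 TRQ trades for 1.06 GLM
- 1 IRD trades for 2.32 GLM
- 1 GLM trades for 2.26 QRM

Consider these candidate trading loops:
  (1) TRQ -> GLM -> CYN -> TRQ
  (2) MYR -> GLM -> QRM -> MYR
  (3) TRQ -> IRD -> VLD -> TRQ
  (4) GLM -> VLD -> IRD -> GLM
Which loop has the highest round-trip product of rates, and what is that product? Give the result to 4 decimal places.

(1) 1.06 × 1.58 × 0.555 = 0.92951
(2) 0.434 × 2.26 × 0.988 = 0.96907
(3) 0.44 × 2.18 × 0.918 = 0.88055
(4) 0.919 × 0.435 × 2.32 = 0.92745
Highest is cycle (2) at 0.9691 (≤1, no arbitrage).

0.9691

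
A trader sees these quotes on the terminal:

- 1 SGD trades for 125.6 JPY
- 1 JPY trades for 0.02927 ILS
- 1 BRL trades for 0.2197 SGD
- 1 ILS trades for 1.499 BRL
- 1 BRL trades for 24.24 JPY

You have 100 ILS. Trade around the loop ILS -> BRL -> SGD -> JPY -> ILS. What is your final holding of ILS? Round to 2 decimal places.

100 ILS × 1.499 = 149.9 BRL
149.9 BRL × 0.2197 = 32.93303 SGD
32.93303 SGD × 125.6 = 4136.388568 JPY
4136.388568 JPY × 0.02927 = 121.07209338536 ILS

121.07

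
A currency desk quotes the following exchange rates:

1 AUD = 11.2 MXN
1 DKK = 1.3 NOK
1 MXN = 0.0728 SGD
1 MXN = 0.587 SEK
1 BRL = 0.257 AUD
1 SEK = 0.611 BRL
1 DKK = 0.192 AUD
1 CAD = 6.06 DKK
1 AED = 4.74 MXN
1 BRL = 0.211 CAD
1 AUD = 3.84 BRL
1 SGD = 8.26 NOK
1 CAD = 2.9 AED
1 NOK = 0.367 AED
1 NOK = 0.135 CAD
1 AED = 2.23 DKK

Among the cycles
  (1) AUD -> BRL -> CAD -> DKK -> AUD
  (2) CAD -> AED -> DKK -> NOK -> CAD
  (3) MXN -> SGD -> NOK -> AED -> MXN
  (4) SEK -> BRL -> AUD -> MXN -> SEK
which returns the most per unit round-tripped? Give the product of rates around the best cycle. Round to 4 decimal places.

(1) 3.84 × 0.211 × 6.06 × 0.192 = 0.94273
(2) 2.9 × 2.23 × 1.3 × 0.135 = 1.13496
(3) 0.0728 × 8.26 × 0.367 × 4.74 = 1.04606
(4) 0.611 × 0.257 × 11.2 × 0.587 = 1.03236
Highest is cycle (2) at 1.1350 (>1, arbitrage).

1.1350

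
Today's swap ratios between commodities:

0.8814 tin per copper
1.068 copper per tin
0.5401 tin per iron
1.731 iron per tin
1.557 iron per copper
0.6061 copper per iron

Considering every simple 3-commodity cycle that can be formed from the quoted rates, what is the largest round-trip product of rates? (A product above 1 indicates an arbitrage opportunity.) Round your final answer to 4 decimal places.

0.9247

copper→tin→iron→copper: 0.8814 × 1.731 × 0.6061 = 0.92473
copper→iron→tin→copper: 1.557 × 0.5401 × 1.068 = 0.89812
Maximum is copper→tin→iron→copper at 0.9247; no arbitrage — every cycle loses value.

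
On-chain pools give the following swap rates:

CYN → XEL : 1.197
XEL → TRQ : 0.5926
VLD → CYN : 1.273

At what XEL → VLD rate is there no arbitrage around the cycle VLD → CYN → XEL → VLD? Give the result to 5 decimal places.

0.65626

Known legs of the cycle: 1.273 × 1.197 = 1.523781
For no arbitrage the full-cycle product must be 1, so the missing rate is 1 / 1.523781 ≈ 0.6562623.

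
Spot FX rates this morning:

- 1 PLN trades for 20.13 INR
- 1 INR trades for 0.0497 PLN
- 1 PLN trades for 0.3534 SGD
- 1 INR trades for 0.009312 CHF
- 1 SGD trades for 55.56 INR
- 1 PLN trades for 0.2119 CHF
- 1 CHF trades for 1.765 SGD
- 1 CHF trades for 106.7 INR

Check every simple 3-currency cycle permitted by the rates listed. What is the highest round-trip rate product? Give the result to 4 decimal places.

1.1237

CHF→INR→PLN→CHF: 106.7 × 0.0497 × 0.2119 = 1.12370
INR→PLN→SGD→INR: 0.0497 × 0.3534 × 55.56 = 0.97585
CHF→SGD→INR→CHF: 1.765 × 55.56 × 0.009312 = 0.91317
Maximum is CHF→INR→PLN→CHF at 1.1237; arbitrage exists.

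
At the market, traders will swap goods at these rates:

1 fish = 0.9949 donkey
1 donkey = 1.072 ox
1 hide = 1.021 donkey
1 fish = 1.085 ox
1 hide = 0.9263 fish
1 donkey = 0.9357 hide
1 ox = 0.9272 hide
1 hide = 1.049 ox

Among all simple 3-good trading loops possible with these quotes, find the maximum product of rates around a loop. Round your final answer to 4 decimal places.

1.0148

ox→hide→donkey→ox: 0.9272 × 1.021 × 1.072 = 1.01483
ox→hide→fish→ox: 0.9272 × 0.9263 × 1.085 = 0.93187
hide→fish→donkey→hide: 0.9263 × 0.9949 × 0.9357 = 0.86232
Maximum is ox→hide→donkey→ox at 1.0148; arbitrage exists.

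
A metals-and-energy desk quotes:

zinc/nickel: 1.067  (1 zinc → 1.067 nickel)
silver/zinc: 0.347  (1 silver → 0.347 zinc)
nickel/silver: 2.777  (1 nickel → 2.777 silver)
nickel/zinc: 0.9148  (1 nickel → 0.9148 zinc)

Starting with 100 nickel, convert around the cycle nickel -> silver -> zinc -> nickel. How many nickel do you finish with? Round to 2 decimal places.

102.82

100 nickel × 2.777 = 277.7 silver
277.7 silver × 0.347 = 96.3619 zinc
96.3619 zinc × 1.067 = 102.8181473 nickel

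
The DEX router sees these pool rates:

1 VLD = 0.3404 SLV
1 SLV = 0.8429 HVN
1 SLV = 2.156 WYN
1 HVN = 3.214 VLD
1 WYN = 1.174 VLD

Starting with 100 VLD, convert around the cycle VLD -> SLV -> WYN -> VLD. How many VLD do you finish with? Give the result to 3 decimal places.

100 VLD × 0.3404 = 34.04 SLV
34.04 SLV × 2.156 = 73.39024 WYN
73.39024 WYN × 1.174 = 86.16014176 VLD

86.160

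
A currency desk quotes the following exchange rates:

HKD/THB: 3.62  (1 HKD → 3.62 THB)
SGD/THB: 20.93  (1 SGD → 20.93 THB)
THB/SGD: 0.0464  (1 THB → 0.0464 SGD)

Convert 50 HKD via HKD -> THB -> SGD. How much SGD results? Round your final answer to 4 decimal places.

50 HKD × 3.62 = 181 THB
181 THB × 0.0464 = 8.3984 SGD

8.3984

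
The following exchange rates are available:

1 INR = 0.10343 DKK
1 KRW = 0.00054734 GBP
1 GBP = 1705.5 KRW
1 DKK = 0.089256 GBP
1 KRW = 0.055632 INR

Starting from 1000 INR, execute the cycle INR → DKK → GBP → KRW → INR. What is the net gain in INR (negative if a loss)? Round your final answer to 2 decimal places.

1000 INR × 0.10343 = 103.43 DKK
103.43 DKK × 0.089256 = 9.23174808 GBP
9.23174808 GBP × 1705.5 = 15744.74635044 KRW
15744.74635044 KRW × 0.055632 = 875.91172896767808 INR
Net change: 875.91172896767808 − 1000 = -124.08827103232192 INR

-124.09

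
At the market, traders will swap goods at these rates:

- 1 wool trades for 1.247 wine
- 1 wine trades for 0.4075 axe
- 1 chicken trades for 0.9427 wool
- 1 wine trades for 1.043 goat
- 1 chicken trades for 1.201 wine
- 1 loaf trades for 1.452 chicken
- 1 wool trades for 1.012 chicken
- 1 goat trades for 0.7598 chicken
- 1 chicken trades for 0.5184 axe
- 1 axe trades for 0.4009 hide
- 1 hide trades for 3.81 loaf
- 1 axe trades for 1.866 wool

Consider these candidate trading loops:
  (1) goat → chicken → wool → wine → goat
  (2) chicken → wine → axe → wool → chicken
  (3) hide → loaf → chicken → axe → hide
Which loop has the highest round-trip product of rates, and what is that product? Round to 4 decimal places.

1.1497

(1) 0.7598 × 0.9427 × 1.247 × 1.043 = 0.93159
(2) 1.201 × 0.4075 × 1.866 × 1.012 = 0.92419
(3) 3.81 × 1.452 × 0.5184 × 0.4009 = 1.14972
Highest is cycle (3) at 1.1497 (>1, arbitrage).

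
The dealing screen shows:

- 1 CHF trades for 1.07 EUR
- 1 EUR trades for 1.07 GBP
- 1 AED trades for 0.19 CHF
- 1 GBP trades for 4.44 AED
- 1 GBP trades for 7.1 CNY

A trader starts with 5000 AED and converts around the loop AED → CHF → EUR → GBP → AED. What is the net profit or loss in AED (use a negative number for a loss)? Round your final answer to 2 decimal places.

-170.81

5000 AED × 0.19 = 950 CHF
950 CHF × 1.07 = 1016.5 EUR
1016.5 EUR × 1.07 = 1087.655 GBP
1087.655 GBP × 4.44 = 4829.1882 AED
Net change: 4829.1882 − 5000 = -170.8118 AED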